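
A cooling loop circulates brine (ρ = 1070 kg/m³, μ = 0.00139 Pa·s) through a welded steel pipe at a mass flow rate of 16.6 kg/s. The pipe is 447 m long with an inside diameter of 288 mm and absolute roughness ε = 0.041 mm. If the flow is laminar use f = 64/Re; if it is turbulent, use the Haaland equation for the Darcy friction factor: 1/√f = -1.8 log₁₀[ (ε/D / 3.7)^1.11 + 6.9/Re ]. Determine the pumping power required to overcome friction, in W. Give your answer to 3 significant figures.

A = πD²/4 = π(0.288)²/4 = 0.06514 m²; mean velocity V = ṁ/(ρA) = 16.6/(1070 · 0.06514) = 0.2381 m/s.
Reynolds number Re = ρVD/μ = 1070 · 0.2381 · 0.288 / 0.00139 = 5.28e+04.
Re > 4000 → turbulent. Relative roughness ε/D = 4.1e-05/0.288 = 0.000142. Haaland: 1/√f = -1.8 log₁₀[(0.000142/3.7)^1.11 + 6.9/5.28e+04] = -1.8 log₁₀[1.26e-05 + 0.000131] = 6.919, so f = 0.02089.
Darcy-Weisbach: ΔP = f(L/D)(ρV²/2) = 0.02089·(447/0.288)·(1070·0.2381²/2) = 0.02089·1552·30.34 = 983.8 Pa.
Q = ṁ/ρ = 16.6/1070 = 0.01551 m³/s.
Pumping power P = QΔP = 0.01551·983.8 = 15.26 W = 15.3 W.

P ≈ 15.3 W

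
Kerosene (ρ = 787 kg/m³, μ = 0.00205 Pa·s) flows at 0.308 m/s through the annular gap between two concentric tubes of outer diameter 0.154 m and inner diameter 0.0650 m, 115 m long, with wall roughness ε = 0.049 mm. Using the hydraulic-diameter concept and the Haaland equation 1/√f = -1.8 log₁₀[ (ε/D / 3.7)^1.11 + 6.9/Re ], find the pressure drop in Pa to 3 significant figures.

Hydraulic diameter D_h = 4A/P = D_o - D_i = 0.154 - 0.065 = 0.089 m.
Re = ρVD_h/μ = 787·0.308·0.089/0.00205 = 1.052e+04.
ε/D_h = 4.9e-05/0.089 = 0.000551; Haaland gives 1/√f = -1.8 log₁₀[5.64e-05+0.000656] = 5.665, so f = 0.03116.
ΔP = f(L/D_h)(ρV²/2) = 0.03116·115/0.089·37.33 = 1503 Pa.

ΔP ≈ 1500 Pa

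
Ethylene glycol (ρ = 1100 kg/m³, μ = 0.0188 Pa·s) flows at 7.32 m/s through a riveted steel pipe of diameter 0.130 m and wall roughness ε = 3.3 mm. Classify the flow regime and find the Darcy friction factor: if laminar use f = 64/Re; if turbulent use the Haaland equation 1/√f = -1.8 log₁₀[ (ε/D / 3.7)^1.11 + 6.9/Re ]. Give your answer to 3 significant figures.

Re = ρVD/μ = 1100·7.32·0.13/0.0188 = 5.568e+04.
Re > 4000 → turbulent. ε/D = 0.0033/0.13 = 0.0254; Haaland: 1/√f = -1.8 log₁₀[0.00397 + 0.000124] = 4.299, so f = 0.05411.

f ≈ 0.0541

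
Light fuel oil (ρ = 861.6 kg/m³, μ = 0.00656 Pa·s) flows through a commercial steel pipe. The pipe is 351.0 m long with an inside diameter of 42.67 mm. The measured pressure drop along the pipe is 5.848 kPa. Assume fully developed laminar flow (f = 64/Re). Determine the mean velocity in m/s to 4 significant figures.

V ≈ 0.1445 m/s

For laminar flow, f = 64/Re with Re = ρVD/μ, so Darcy-Weisbach reduces to ΔP = 32μLV/D². Solving for V: V = ΔP·D²/(32μL) = 5848·(0.04267)²/(32·0.00656·351) = 0.1445 m/s.
Check: Re = ρVD/μ = 861.6·0.1445·0.04267/0.00656 = 809.9 < 2300, so the laminar assumption holds.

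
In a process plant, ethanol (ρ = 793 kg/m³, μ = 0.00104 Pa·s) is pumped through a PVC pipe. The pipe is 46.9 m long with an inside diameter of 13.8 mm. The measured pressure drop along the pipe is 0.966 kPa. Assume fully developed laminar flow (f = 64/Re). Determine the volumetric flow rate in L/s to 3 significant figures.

Q ≈ 0.0176 L/s

For laminar flow, f = 64/Re with Re = ρVD/μ, so Darcy-Weisbach reduces to ΔP = 32μLV/D². Solving for V: V = ΔP·D²/(32μL) = 966·(0.0138)²/(32·0.00104·46.9) = 0.1179 m/s.
Check: Re = ρVD/μ = 793·0.1179·0.0138/0.00104 = 1240 < 2300, so the laminar assumption holds.
Q = V·A = 0.1179·(π/4·0.0138²) = 1.763e-05 m³/s = 0.0176 L/s.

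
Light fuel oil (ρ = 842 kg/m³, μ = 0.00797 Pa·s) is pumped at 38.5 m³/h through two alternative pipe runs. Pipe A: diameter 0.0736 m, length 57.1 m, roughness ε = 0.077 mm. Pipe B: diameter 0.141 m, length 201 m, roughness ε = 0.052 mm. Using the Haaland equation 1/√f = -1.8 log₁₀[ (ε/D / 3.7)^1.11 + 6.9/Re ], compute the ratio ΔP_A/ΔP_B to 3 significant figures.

ΔP_A/ΔP_B ≈ 6.55

Pipe A: V = Q/A = 0.01069/0.004254 = 2.514 m/s; Re = 1.955e+04; ε/D = 0.00105; Haaland → f = 0.02784; ΔP_A = f(L/D)(ρV²/2) = 5.745e+04 Pa.
Pipe B: V = Q/A = 0.01069/0.01561 = 0.6849 m/s; Re = 1.02e+04; ε/D = 0.000369; Haaland → f = 0.03116; ΔP_B = f(L/D)(ρV²/2) = 8772 Pa.
ΔP_A/ΔP_B = 5.745e+04/8772 = 6.55.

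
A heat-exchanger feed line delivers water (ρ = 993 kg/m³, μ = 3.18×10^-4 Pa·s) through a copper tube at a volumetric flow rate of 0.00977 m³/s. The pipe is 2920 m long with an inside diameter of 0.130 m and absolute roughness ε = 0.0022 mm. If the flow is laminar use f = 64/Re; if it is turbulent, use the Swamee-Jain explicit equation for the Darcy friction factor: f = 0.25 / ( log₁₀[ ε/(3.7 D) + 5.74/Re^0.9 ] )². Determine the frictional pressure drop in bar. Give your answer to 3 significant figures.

ΔP ≈ 0.881 bar

Cross-sectional area A = πD²/4 = π(0.13)²/4 = 0.01327 m²; mean velocity V = Q/A = 0.00977/0.01327 = 0.7361 m/s.
Reynolds number Re = ρVD/μ = 993 · 0.7361 · 0.13 / 0.000318 = 2.988e+05.
Re > 4000 → turbulent. Relative roughness ε/D = 2.2e-06/0.13 = 1.69e-05. Swamee-Jain: f = 0.25/(log₁₀[1.69e-05/3.7 + 5.74/2.988e+05^0.9])² = 0.25/(log₁₀[4.57e-06 + 6.78e-05])² = 0.25/(-4.141)² = 0.01458.
Darcy-Weisbach: ΔP = f(L/D)(ρV²/2) = 0.01458·(2920/0.13)·(993·0.7361²/2) = 0.01458·2.246e+04·269 = 8.811e+04 Pa.
ΔP = 8.811e+04 Pa = 0.881 bar.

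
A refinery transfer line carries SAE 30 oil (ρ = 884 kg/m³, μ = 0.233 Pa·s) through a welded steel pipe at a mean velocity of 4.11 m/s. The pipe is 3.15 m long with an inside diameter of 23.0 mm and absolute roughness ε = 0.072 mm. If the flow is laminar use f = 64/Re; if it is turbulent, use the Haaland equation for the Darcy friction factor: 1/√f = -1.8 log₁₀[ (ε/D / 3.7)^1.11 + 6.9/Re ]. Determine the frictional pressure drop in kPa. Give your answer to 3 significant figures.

Reynolds number Re = ρVD/μ = 884 · 4.11 · 0.023 / 0.233 = 358.6.
Re < 2300 → laminar flow, so f = 64/Re = 64/358.6 = 0.1784 (the turbulent correlation is not needed).
Darcy-Weisbach: ΔP = f(L/D)(ρV²/2) = 0.1784·(3.15/0.023)·(884·4.11²/2) = 0.1784·137·7466 = 1.825e+05 Pa.
ΔP = 1.825e+05 Pa = 182 kPa.

ΔP ≈ 182 kPa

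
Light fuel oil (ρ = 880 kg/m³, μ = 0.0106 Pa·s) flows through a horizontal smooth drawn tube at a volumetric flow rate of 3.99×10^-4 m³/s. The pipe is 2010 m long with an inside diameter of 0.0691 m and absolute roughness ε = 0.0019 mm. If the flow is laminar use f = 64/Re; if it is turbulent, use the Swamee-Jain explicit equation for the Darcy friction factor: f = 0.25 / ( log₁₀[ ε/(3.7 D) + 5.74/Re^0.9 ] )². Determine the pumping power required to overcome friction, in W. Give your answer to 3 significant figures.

Cross-sectional area A = πD²/4 = π(0.0691)²/4 = 0.00375 m²; mean velocity V = Q/A = 0.000399/0.00375 = 0.1064 m/s.
Reynolds number Re = ρVD/μ = 880 · 0.1064 · 0.0691 / 0.0106 = 610.4.
Re < 2300 → laminar flow, so f = 64/Re = 64/610.4 = 0.1049 (the turbulent correlation is not needed).
Darcy-Weisbach: ΔP = f(L/D)(ρV²/2) = 0.1049·(2010/0.0691)·(880·0.1064²/2) = 0.1049·2.909e+04·4.981 = 1.519e+04 Pa.
Pumping power P = QΔP = 0.000399·1.519e+04 = 6.062 W = 6.06 W.

P ≈ 6.06 W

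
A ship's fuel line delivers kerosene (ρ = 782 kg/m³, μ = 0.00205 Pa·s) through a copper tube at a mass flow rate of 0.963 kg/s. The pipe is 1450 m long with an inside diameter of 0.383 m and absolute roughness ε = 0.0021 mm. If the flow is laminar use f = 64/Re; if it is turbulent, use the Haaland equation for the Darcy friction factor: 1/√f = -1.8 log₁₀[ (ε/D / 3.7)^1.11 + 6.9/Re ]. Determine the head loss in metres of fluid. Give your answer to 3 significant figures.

A = πD²/4 = π(0.383)²/4 = 0.1152 m²; mean velocity V = ṁ/(ρA) = 0.963/(782 · 0.1152) = 0.01069 m/s.
Reynolds number Re = ρVD/μ = 782 · 0.01069 · 0.383 / 0.00205 = 1562.
Re < 2300 → laminar flow, so f = 64/Re = 64/1562 = 0.04098 (the turbulent correlation is not needed).
Darcy-Weisbach: ΔP = f(L/D)(ρV²/2) = 0.04098·(1450/0.383)·(782·0.01069²/2) = 0.04098·3786·0.04467 = 6.931 Pa.
Head loss h_f = ΔP/(ρg) = 6.931/(782·9.81) = 9.04×10^-4 m.

h_f ≈ 9.04×10^-4 m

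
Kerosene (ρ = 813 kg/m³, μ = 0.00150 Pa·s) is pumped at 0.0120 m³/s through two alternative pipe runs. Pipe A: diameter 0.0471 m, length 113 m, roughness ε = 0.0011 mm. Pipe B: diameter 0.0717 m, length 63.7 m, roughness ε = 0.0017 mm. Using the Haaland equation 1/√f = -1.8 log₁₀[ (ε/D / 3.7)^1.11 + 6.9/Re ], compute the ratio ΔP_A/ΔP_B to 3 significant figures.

Pipe A: V = Q/A = 0.012/0.001742 = 6.887 m/s; Re = 1.758e+05; ε/D = 2.34e-05; Haaland → f = 0.01603; ΔP_A = f(L/D)(ρV²/2) = 7.416e+05 Pa.
Pipe B: V = Q/A = 0.012/0.004038 = 2.972 m/s; Re = 1.155e+05; ε/D = 2.37e-05; Haaland → f = 0.0174; ΔP_B = f(L/D)(ρV²/2) = 5.551e+04 Pa.
ΔP_A/ΔP_B = 7.416e+05/5.551e+04 = 13.4.

ΔP_A/ΔP_B ≈ 13.4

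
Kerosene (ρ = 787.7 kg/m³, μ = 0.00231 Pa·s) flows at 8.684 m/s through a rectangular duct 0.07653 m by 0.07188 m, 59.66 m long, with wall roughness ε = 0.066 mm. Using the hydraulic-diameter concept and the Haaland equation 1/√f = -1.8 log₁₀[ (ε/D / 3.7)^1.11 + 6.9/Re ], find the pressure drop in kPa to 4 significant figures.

ΔP ≈ 486.5 kPa

Hydraulic diameter D_h = 4A/P = 4·(0.07653·0.07188)/(2·(0.07653+0.07188)) = 0.022/0.2968 = 0.07413 m.
Re = ρVD_h/μ = 787.7·8.684·0.07413/0.00231 = 2.195e+05.
ε/D_h = 6.6e-05/0.07413 = 0.00089; Haaland gives 1/√f = -1.8 log₁₀[9.62e-05+3.14e-05] = 7.009, so f = 0.02036.
ΔP = f(L/D_h)(ρV²/2) = 0.02036·59.66/0.07413·2.97e+04 = 4.865e+05 Pa.
ΔP = 486.5 kPa.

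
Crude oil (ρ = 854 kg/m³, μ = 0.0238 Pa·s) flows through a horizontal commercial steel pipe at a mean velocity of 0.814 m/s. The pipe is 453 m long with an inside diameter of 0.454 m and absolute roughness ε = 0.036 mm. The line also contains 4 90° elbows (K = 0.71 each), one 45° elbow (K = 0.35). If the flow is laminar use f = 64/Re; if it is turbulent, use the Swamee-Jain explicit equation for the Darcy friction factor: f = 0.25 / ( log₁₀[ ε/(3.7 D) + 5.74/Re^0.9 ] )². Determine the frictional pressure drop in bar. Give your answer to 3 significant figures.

Reynolds number Re = ρVD/μ = 854 · 0.814 · 0.454 / 0.0238 = 1.326e+04.
Re > 4000 → turbulent. Relative roughness ε/D = 3.6e-05/0.454 = 7.93e-05. Swamee-Jain: f = 0.25/(log₁₀[7.93e-05/3.7 + 5.74/1.326e+04^0.9])² = 0.25/(log₁₀[2.14e-05 + 0.00112])² = 0.25/(-2.943)² = 0.02886.
Total minor-loss coefficient ΣK = 4·0.71 + 1·0.35 = 3.19.
ΔP = [f·L/D + ΣK]·(ρV²/2) = [0.02886·453/0.454 + 3.19]·(854·0.814²/2) = [28.8 + 3.19]·282.9 = 9050 Pa.
ΔP = 9050 Pa = 0.0905 bar.

ΔP ≈ 0.0905 bar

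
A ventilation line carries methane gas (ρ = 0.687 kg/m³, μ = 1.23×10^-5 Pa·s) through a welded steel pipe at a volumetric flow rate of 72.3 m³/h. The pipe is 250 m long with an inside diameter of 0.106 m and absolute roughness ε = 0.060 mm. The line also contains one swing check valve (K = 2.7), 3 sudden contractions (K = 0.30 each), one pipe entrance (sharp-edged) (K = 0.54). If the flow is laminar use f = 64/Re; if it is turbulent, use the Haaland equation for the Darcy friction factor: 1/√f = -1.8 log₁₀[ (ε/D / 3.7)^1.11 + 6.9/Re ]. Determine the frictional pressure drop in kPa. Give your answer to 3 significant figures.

Q = 72.3 m³/h = 72.3/3600 = 0.02008 m³/s.
Cross-sectional area A = πD²/4 = π(0.106)²/4 = 0.008825 m²; mean velocity V = Q/A = 0.02008/0.008825 = 2.276 m/s.
Reynolds number Re = ρVD/μ = 0.687 · 2.276 · 0.106 / 1.23e-05 = 1.347e+04.
Re > 4000 → turbulent. Relative roughness ε/D = 6e-05/0.106 = 0.000566. Haaland: 1/√f = -1.8 log₁₀[(0.000566/3.7)^1.11 + 6.9/1.347e+04] = -1.8 log₁₀[5.82e-05 + 0.000512] = 5.839, so f = 0.02933.
Total minor-loss coefficient ΣK = 1·2.7 + 3·0.3 + 1·0.54 = 4.14.
ΔP = [f·L/D + ΣK]·(ρV²/2) = [0.02933·250/0.106 + 4.14]·(0.687·2.276²/2) = [69.18 + 4.14]·1.779 = 130.4 Pa.
ΔP = 130.4 Pa = 0.130 kPa.

ΔP ≈ 0.130 kPa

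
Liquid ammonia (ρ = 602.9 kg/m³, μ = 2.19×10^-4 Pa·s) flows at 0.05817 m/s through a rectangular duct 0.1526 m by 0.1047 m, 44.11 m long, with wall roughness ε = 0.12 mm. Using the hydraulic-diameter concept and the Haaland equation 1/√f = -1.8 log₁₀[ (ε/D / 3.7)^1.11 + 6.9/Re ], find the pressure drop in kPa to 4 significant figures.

Hydraulic diameter D_h = 4A/P = 4·(0.1526·0.1047)/(2·(0.1526+0.1047)) = 0.06391/0.5146 = 0.1242 m.
Re = ρVD_h/μ = 602.9·0.05817·0.1242/0.000219 = 1.989e+04.
ε/D_h = 0.00012/0.1242 = 0.000966; Haaland gives 1/√f = -1.8 log₁₀[0.000105+0.000347] = 6.02, so f = 0.02759.
ΔP = f(L/D_h)(ρV²/2) = 0.02759·44.11/0.1242·1.02 = 9.996 Pa.
ΔP = 0.009996 kPa.

ΔP ≈ 0.009996 kPa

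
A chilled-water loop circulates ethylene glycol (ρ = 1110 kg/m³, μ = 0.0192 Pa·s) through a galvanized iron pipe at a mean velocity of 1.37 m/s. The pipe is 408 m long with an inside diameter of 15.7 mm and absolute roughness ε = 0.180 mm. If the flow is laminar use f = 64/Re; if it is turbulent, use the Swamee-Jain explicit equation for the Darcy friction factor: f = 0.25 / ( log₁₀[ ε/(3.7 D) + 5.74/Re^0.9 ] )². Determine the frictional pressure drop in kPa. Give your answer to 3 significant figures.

ΔP ≈ 1390 kPa

Reynolds number Re = ρVD/μ = 1110 · 1.37 · 0.0157 / 0.0192 = 1243.
Re < 2300 → laminar flow, so f = 64/Re = 64/1243 = 0.05147 (the turbulent correlation is not needed).
Darcy-Weisbach: ΔP = f(L/D)(ρV²/2) = 0.05147·(408/0.0157)·(1110·1.37²/2) = 0.05147·2.599e+04·1042 = 1.393e+06 Pa.
ΔP = 1.393e+06 Pa = 1390 kPa.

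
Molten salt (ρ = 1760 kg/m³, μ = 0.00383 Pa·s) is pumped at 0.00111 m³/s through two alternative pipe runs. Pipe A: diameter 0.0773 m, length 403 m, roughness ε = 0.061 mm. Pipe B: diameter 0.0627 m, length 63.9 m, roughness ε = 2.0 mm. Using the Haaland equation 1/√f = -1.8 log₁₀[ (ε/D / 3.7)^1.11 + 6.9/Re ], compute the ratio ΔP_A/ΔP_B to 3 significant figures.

ΔP_A/ΔP_B ≈ 1.20

Pipe A: V = Q/A = 0.00111/0.004693 = 0.2365 m/s; Re = 8402; ε/D = 0.000789; Haaland → f = 0.03333; ΔP_A = f(L/D)(ρV²/2) = 8554 Pa.
Pipe B: V = Q/A = 0.00111/0.003088 = 0.3595 m/s; Re = 1.036e+04; ε/D = 0.0319; Haaland → f = 0.0616; ΔP_B = f(L/D)(ρV²/2) = 7140 Pa.
ΔP_A/ΔP_B = 8554/7140 = 1.20.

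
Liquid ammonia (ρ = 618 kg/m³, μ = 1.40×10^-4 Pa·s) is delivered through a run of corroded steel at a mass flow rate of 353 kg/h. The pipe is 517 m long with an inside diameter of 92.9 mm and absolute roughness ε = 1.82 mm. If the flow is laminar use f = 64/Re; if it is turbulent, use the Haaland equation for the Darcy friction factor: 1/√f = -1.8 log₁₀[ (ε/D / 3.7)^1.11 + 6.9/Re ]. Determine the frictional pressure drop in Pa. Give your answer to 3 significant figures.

ΔP ≈ 49.1 Pa

ṁ = 353 kg/h = 353/3600 = 0.09806 kg/s.
A = πD²/4 = π(0.0929)²/4 = 0.006778 m²; mean velocity V = ṁ/(ρA) = 0.09806/(618 · 0.006778) = 0.02341 m/s.
Reynolds number Re = ρVD/μ = 618 · 0.02341 · 0.0929 / 0.00014 = 9599.
Re > 4000 → turbulent. Relative roughness ε/D = 0.00182/0.0929 = 0.0196. Haaland: 1/√f = -1.8 log₁₀[(0.0196/3.7)^1.11 + 6.9/9599] = -1.8 log₁₀[0.00297 + 0.000719] = 4.379, so f = 0.05216.
Darcy-Weisbach: ΔP = f(L/D)(ρV²/2) = 0.05216·(517/0.0929)·(618·0.02341²/2) = 0.05216·5565·0.1693 = 49.15 Pa.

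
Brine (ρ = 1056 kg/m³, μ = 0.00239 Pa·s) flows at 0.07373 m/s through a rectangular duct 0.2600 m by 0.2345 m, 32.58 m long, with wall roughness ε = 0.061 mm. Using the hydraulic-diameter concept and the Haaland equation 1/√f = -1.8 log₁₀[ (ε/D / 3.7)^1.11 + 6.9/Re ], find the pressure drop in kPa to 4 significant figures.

Hydraulic diameter D_h = 4A/P = 4·(0.26·0.2345)/(2·(0.26+0.2345)) = 0.2439/0.989 = 0.2466 m.
Re = ρVD_h/μ = 1056·0.07373·0.2466/0.00239 = 8033.
ε/D_h = 6.1e-05/0.2466 = 0.000247; Haaland gives 1/√f = -1.8 log₁₀[2.32e-05+0.000859] = 5.498, so f = 0.03308.
ΔP = f(L/D_h)(ρV²/2) = 0.03308·32.58/0.2466·2.87 = 12.55 Pa.
ΔP = 0.01255 kPa.

ΔP ≈ 0.01255 kPa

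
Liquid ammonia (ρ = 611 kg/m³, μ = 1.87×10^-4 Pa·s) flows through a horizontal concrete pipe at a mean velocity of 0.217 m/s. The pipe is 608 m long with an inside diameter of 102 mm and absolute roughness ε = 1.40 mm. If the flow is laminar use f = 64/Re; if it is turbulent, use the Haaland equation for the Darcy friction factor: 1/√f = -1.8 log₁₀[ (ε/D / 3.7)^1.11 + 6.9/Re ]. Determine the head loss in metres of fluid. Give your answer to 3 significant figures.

h_f ≈ 0.616 m

Reynolds number Re = ρVD/μ = 611 · 0.217 · 0.102 / 0.000187 = 7.232e+04.
Re > 4000 → turbulent. Relative roughness ε/D = 0.0014/0.102 = 0.0137. Haaland: 1/√f = -1.8 log₁₀[(0.0137/3.7)^1.11 + 6.9/7.232e+04] = -1.8 log₁₀[0.002 + 9.54e-05] = 4.82, so f = 0.04304.
Darcy-Weisbach: ΔP = f(L/D)(ρV²/2) = 0.04304·(608/0.102)·(611·0.217²/2) = 0.04304·5961·14.39 = 3691 Pa.
Head loss h_f = ΔP/(ρg) = 3691/(611·9.81) = 0.616 m.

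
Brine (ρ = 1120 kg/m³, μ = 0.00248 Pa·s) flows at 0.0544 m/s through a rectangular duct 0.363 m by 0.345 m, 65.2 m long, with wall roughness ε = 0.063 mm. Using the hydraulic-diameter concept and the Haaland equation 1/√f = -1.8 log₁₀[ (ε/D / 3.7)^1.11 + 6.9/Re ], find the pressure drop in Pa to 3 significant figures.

ΔP ≈ 9.86 Pa

Hydraulic diameter D_h = 4A/P = 4·(0.363·0.345)/(2·(0.363+0.345)) = 0.5009/1.416 = 0.3538 m.
Re = ρVD_h/μ = 1120·0.0544·0.3538/0.00248 = 8691.
ε/D_h = 6.3e-05/0.3538 = 0.000178; Haaland gives 1/√f = -1.8 log₁₀[1.61e-05+0.000794] = 5.565, so f = 0.03229.
ΔP = f(L/D_h)(ρV²/2) = 0.03229·65.2/0.3538·1.657 = 9.863 Pa.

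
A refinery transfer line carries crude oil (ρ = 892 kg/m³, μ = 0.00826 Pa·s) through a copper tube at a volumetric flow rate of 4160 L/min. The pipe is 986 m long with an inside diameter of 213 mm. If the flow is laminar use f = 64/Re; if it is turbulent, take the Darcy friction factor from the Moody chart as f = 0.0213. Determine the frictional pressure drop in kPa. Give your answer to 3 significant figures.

Q = 4160 L/min = 4160/60000 = 0.06933 m³/s.
Cross-sectional area A = πD²/4 = π(0.213)²/4 = 0.03563 m²; mean velocity V = Q/A = 0.06933/0.03563 = 1.946 m/s.
Reynolds number Re = ρVD/μ = 892 · 1.946 · 0.213 / 0.00826 = 4.476e+04.
Re > 4000 → turbulent; use the Moody-chart value f = 0.0213.
Darcy-Weisbach: ΔP = f(L/D)(ρV²/2) = 0.0213·(986/0.213)·(892·1.946²/2) = 0.0213·4629·1689 = 1.665e+05 Pa.
ΔP = 1.665e+05 Pa = 166 kPa.

ΔP ≈ 166 kPa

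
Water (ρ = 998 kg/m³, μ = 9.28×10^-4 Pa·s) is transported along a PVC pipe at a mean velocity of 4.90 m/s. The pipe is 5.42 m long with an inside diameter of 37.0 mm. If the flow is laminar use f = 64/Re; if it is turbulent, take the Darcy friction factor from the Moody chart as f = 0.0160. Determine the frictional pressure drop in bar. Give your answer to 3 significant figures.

ΔP ≈ 0.281 bar

Reynolds number Re = ρVD/μ = 998 · 4.9 · 0.037 / 0.000928 = 1.95e+05.
Re > 4000 → turbulent; use the Moody-chart value f = 0.0160.
Darcy-Weisbach: ΔP = f(L/D)(ρV²/2) = 0.016·(5.42/0.037)·(998·4.9²/2) = 0.016·146.5·1.198e+04 = 2.808e+04 Pa.
ΔP = 2.808e+04 Pa = 0.281 bar.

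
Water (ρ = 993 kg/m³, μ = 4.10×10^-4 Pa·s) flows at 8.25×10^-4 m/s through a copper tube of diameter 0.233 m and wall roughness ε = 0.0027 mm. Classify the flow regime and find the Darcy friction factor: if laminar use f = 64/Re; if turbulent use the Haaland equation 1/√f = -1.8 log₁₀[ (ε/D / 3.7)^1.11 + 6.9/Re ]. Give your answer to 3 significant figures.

Re = ρVD/μ = 993·0.000825·0.233/0.00041 = 465.6.
Re < 2300 → laminar, so f = 64/Re = 0.1375 (roughness is irrelevant in laminar flow).

f ≈ 0.137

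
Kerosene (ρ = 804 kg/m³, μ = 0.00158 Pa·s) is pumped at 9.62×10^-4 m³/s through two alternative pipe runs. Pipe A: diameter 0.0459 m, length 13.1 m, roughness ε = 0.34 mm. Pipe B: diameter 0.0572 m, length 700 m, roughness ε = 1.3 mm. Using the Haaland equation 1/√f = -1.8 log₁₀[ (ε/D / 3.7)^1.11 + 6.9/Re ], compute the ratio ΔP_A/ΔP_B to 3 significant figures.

ΔP_A/ΔP_B ≈ 0.0402

Pipe A: V = Q/A = 0.000962/0.001655 = 0.5814 m/s; Re = 1.358e+04; ε/D = 0.00741; Haaland → f = 0.03885; ΔP_A = f(L/D)(ρV²/2) = 1507 Pa.
Pipe B: V = Q/A = 0.000962/0.00257 = 0.3744 m/s; Re = 1.09e+04; ε/D = 0.0227; Haaland → f = 0.05436; ΔP_B = f(L/D)(ρV²/2) = 3.748e+04 Pa.
ΔP_A/ΔP_B = 1507/3.748e+04 = 0.0402.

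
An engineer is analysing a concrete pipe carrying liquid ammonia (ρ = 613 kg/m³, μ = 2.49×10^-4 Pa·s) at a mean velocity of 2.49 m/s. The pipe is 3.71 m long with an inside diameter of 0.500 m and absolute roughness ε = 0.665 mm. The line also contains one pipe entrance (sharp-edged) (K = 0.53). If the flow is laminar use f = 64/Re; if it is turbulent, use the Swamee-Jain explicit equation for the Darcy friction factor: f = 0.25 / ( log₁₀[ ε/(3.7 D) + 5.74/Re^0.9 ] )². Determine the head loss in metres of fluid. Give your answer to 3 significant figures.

h_f ≈ 0.217 m

Reynolds number Re = ρVD/μ = 613 · 2.49 · 0.5 / 0.000249 = 3.065e+06.
Re > 4000 → turbulent. Relative roughness ε/D = 0.000665/0.5 = 0.00133. Swamee-Jain: f = 0.25/(log₁₀[0.00133/3.7 + 5.74/3.065e+06^0.9])² = 0.25/(log₁₀[0.000359 + 8.34e-06])² = 0.25/(-3.434)² = 0.0212.
Total minor-loss coefficient ΣK = 1·0.53 = 0.53.
ΔP = [f·L/D + ΣK]·(ρV²/2) = [0.0212·3.71/0.5 + 0.53]·(613·2.49²/2) = [0.1573 + 0.53]·1900 = 1306 Pa.
Head loss h_f = ΔP/(ρg) = 1306/(613·9.81) = 0.217 m.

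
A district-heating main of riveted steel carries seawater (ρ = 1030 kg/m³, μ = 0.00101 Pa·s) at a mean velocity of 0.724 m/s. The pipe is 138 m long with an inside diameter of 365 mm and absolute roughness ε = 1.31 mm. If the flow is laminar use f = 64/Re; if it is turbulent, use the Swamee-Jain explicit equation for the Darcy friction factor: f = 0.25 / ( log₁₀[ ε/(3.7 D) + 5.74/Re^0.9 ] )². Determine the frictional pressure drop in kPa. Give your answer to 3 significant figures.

ΔP ≈ 2.87 kPa

Reynolds number Re = ρVD/μ = 1030 · 0.724 · 0.365 / 0.00101 = 2.695e+05.
Re > 4000 → turbulent. Relative roughness ε/D = 0.00131/0.365 = 0.00359. Swamee-Jain: f = 0.25/(log₁₀[0.00359/3.7 + 5.74/2.695e+05^0.9])² = 0.25/(log₁₀[0.00097 + 7.44e-05])² = 0.25/(-2.981)² = 0.02813.
Darcy-Weisbach: ΔP = f(L/D)(ρV²/2) = 0.02813·(138/0.365)·(1030·0.724²/2) = 0.02813·378.1·270 = 2871 Pa.
ΔP = 2871 Pa = 2.87 kPa.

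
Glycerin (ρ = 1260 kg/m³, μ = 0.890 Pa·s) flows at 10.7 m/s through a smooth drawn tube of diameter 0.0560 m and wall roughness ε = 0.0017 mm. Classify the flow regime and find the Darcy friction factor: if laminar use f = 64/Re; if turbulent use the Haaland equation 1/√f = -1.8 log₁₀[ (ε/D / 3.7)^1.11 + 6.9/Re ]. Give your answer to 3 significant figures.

f ≈ 0.0754

Re = ρVD/μ = 1260·10.7·0.056/0.89 = 848.3.
Re < 2300 → laminar, so f = 64/Re = 0.07544 (roughness is irrelevant in laminar flow).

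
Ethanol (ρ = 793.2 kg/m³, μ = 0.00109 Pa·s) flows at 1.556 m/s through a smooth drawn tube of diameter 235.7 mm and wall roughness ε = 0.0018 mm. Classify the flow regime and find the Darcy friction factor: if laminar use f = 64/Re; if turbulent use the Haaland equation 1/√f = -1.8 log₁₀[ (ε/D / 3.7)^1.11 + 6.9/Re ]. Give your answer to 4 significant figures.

f ≈ 0.01472

Re = ρVD/μ = 793.2·1.556·0.2357/0.00109 = 2.669e+05.
Re > 4000 → turbulent. ε/D = 1.8e-06/0.2357 = 7.64e-06; Haaland: 1/√f = -1.8 log₁₀[4.89e-07 + 2.59e-05] = 8.243, so f = 0.01472.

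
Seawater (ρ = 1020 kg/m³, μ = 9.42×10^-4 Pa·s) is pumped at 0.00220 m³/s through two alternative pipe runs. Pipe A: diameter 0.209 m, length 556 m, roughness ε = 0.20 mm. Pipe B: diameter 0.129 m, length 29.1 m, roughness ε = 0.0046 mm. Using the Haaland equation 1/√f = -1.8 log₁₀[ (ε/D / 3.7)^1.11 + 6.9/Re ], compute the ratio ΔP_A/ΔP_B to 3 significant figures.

ΔP_A/ΔP_B ≈ 2.03

Pipe A: V = Q/A = 0.0022/0.03431 = 0.06413 m/s; Re = 1.451e+04; ε/D = 0.000957; Haaland → f = 0.02946; ΔP_A = f(L/D)(ρV²/2) = 164.4 Pa.
Pipe B: V = Q/A = 0.0022/0.01307 = 0.1683 m/s; Re = 2.351e+04; ε/D = 3.57e-05; Haaland → f = 0.02479; ΔP_B = f(L/D)(ρV²/2) = 80.81 Pa.
ΔP_A/ΔP_B = 164.4/80.81 = 2.03.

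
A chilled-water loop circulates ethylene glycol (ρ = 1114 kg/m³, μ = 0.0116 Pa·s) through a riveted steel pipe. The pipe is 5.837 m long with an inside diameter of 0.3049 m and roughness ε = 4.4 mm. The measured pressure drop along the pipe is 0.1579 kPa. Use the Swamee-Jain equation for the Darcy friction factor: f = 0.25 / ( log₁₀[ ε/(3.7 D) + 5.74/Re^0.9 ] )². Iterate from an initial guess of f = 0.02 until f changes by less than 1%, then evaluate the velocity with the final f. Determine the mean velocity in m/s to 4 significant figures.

V ≈ 0.5639 m/s

Rearranging Darcy-Weisbach: V = √(2·ΔP·D/(f·L·ρ)). With ε/D = 0.0044/0.3049 = 0.0144, iterate starting from f = 0.02:
  f = 0.02 → V = √(2·157.9·0.3049/(0.02·5.837·1114)) = 0.8605 m/s; Re = ρVD/μ = 2.52e+04; f → 0.0455
  f = 0.0455 → V = 0.5705 m/s; Re = 1.67e+04; f → 0.04653
  f = 0.04653 → V = 0.5641 m/s; Re = 1.652e+04; f → 0.04656
Converged (Δf/f < 1%). With the final f = 0.04656: V = √(2·157.9·0.3049/(0.04656·5.837·1114)) = 0.5639 m/s.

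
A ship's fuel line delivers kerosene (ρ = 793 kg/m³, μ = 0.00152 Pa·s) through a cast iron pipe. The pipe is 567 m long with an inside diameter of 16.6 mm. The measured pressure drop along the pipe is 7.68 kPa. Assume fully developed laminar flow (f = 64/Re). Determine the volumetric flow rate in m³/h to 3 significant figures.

Q ≈ 0.0598 m³/h

For laminar flow, f = 64/Re with Re = ρVD/μ, so Darcy-Weisbach reduces to ΔP = 32μLV/D². Solving for V: V = ΔP·D²/(32μL) = 7680·(0.0166)²/(32·0.00152·567) = 0.07674 m/s.
Check: Re = ρVD/μ = 793·0.07674·0.0166/0.00152 = 664.6 < 2300, so the laminar assumption holds.
Q = V·A = 0.07674·(π/4·0.0166²) = 1.661e-05 m³/s = 0.0598 m³/h.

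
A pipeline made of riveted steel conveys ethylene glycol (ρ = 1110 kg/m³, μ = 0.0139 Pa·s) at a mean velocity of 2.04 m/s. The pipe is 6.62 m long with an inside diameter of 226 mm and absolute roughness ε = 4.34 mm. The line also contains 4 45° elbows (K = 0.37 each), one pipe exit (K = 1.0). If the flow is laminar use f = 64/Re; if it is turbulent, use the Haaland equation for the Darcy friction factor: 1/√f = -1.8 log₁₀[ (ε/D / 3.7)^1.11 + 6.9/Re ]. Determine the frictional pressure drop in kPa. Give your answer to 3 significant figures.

ΔP ≈ 9.05 kPa

Reynolds number Re = ρVD/μ = 1110 · 2.04 · 0.226 / 0.0139 = 3.682e+04.
Re > 4000 → turbulent. Relative roughness ε/D = 0.00434/0.226 = 0.0192. Haaland: 1/√f = -1.8 log₁₀[(0.0192/3.7)^1.11 + 6.9/3.682e+04] = -1.8 log₁₀[0.00291 + 0.000187] = 4.516, so f = 0.04903.
Total minor-loss coefficient ΣK = 4·0.37 + 1·1 = 2.48.
ΔP = [f·L/D + ΣK]·(ρV²/2) = [0.04903·6.62/0.226 + 2.48]·(1110·2.04²/2) = [1.436 + 2.48]·2310 = 9045 Pa.
ΔP = 9045 Pa = 9.05 kPa.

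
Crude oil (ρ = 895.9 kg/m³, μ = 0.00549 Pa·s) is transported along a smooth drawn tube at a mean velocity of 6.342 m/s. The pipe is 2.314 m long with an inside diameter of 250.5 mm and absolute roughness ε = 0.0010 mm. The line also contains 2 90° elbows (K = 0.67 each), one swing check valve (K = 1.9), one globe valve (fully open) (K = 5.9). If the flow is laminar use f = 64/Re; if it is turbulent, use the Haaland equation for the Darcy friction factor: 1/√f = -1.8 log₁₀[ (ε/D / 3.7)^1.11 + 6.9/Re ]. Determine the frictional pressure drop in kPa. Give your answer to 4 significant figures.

ΔP ≈ 167.1 kPa

Reynolds number Re = ρVD/μ = 895.9 · 6.342 · 0.2505 / 0.00549 = 2.593e+05.
Re > 4000 → turbulent. Relative roughness ε/D = 1e-06/0.2505 = 3.99e-06. Haaland: 1/√f = -1.8 log₁₀[(3.99e-06/3.7)^1.11 + 6.9/2.593e+05] = -1.8 log₁₀[2.38e-07 + 2.66e-05] = 8.228, so f = 0.01477.
Total minor-loss coefficient ΣK = 2·0.67 + 1·1.9 + 1·5.9 = 9.14.
ΔP = [f·L/D + ΣK]·(ρV²/2) = [0.01477·2.314/0.2505 + 9.14]·(895.9·6.342²/2) = [0.1365 + 9.14]·1.802e+04 = 1.671e+05 Pa.
ΔP = 1.671e+05 Pa = 167.1 kPa.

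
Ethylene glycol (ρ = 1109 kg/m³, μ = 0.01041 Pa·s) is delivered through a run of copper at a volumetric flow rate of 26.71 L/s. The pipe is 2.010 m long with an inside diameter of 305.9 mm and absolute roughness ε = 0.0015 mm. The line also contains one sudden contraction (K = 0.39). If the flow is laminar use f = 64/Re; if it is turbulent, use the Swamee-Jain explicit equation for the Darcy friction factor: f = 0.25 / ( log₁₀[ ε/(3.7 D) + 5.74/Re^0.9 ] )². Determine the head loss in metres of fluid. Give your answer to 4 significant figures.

Q = 26.71 L/s = 26.71/1000 = 0.02671 m³/s.
Cross-sectional area A = πD²/4 = π(0.3059)²/4 = 0.07349 m²; mean velocity V = Q/A = 0.02671/0.07349 = 0.3634 m/s.
Reynolds number Re = ρVD/μ = 1109 · 0.3634 · 0.3059 / 0.0104 = 1.184e+04.
Re > 4000 → turbulent. Relative roughness ε/D = 1.5e-06/0.3059 = 4.9e-06. Swamee-Jain: f = 0.25/(log₁₀[4.9e-06/3.7 + 5.74/1.184e+04^0.9])² = 0.25/(log₁₀[1.33e-06 + 0.00124])² = 0.25/(-2.907)² = 0.02959.
Total minor-loss coefficient ΣK = 1·0.39 = 0.39.
ΔP = [f·L/D + ΣK]·(ρV²/2) = [0.02959·2.01/0.3059 + 0.39]·(1109·0.3634²/2) = [0.1944 + 0.39]·73.24 = 42.8 Pa.
Head loss h_f = ΔP/(ρg) = 42.8/(1109·9.81) = 0.003934 m.

h_f ≈ 0.003934 m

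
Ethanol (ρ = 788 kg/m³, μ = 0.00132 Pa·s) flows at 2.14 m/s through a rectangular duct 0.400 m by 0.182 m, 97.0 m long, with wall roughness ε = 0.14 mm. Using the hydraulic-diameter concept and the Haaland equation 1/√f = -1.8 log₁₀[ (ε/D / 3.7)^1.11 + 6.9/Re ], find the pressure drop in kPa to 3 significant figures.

Hydraulic diameter D_h = 4A/P = 4·(0.4·0.182)/(2·(0.4+0.182)) = 0.2912/1.164 = 0.2502 m.
Re = ρVD_h/μ = 788·2.14·0.2502/0.00132 = 3.196e+05.
ε/D_h = 0.00014/0.2502 = 0.00056; Haaland gives 1/√f = -1.8 log₁₀[5.75e-05+2.16e-05] = 7.384, so f = 0.01834.
ΔP = f(L/D_h)(ρV²/2) = 0.01834·97/0.2502·1804 = 1.283e+04 Pa.
ΔP = 12.8 kPa.

ΔP ≈ 12.8 kPa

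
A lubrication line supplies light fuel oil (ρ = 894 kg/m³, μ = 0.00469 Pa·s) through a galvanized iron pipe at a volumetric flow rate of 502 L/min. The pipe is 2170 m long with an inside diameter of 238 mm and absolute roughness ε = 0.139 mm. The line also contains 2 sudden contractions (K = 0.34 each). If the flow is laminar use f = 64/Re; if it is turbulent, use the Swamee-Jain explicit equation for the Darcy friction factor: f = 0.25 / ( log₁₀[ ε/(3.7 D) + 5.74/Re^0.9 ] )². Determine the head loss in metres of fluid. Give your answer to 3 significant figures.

Q = 502 L/min = 502/60000 = 0.008367 m³/s.
Cross-sectional area A = πD²/4 = π(0.238)²/4 = 0.04449 m²; mean velocity V = Q/A = 0.008367/0.04449 = 0.1881 m/s.
Reynolds number Re = ρVD/μ = 894 · 0.1881 · 0.238 / 0.00469 = 8532.
Re > 4000 → turbulent. Relative roughness ε/D = 0.000139/0.238 = 0.000584. Swamee-Jain: f = 0.25/(log₁₀[0.000584/3.7 + 5.74/8532^0.9])² = 0.25/(log₁₀[0.000158 + 0.00166])² = 0.25/(-2.74)² = 0.03331.
Total minor-loss coefficient ΣK = 2·0.34 = 0.68.
ΔP = [f·L/D + ΣK]·(ρV²/2) = [0.03331·2170/0.238 + 0.68]·(894·0.1881²/2) = [303.7 + 0.68]·15.81 = 4812 Pa.
Head loss h_f = ΔP/(ρg) = 4812/(894·9.81) = 0.549 m.

h_f ≈ 0.549 m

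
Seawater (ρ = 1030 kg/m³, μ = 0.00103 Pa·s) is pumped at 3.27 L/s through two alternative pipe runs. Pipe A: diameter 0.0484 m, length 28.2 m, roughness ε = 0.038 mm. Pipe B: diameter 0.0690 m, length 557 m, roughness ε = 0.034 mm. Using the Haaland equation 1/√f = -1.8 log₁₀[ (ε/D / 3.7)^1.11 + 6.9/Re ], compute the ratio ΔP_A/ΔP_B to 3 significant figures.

ΔP_A/ΔP_B ≈ 0.298

Pipe A: V = Q/A = 0.00327/0.00184 = 1.777 m/s; Re = 8.602e+04; ε/D = 0.000785; Haaland → f = 0.02154; ΔP_A = f(L/D)(ρV²/2) = 2.042e+04 Pa.
Pipe B: V = Q/A = 0.00327/0.003739 = 0.8745 m/s; Re = 6.034e+04; ε/D = 0.000493; Haaland → f = 0.02155; ΔP_B = f(L/D)(ρV²/2) = 6.851e+04 Pa.
ΔP_A/ΔP_B = 2.042e+04/6.851e+04 = 0.298.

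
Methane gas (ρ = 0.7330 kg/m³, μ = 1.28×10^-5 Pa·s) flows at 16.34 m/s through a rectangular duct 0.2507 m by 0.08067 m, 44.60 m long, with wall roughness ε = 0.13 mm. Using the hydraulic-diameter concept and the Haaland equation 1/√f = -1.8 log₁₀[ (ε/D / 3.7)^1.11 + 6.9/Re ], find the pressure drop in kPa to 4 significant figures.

ΔP ≈ 0.7847 kPa

Hydraulic diameter D_h = 4A/P = 4·(0.2507·0.08067)/(2·(0.2507+0.08067)) = 0.0809/0.6627 = 0.1221 m.
Re = ρVD_h/μ = 0.733·16.34·0.1221/1.28e-05 = 1.142e+05.
ε/D_h = 0.00013/0.1221 = 0.00107; Haaland gives 1/√f = -1.8 log₁₀[0.000117+6.04e-05] = 6.75, so f = 0.02195.
ΔP = f(L/D_h)(ρV²/2) = 0.02195·44.6/0.1221·97.85 = 784.7 Pa.
ΔP = 0.7847 kPa.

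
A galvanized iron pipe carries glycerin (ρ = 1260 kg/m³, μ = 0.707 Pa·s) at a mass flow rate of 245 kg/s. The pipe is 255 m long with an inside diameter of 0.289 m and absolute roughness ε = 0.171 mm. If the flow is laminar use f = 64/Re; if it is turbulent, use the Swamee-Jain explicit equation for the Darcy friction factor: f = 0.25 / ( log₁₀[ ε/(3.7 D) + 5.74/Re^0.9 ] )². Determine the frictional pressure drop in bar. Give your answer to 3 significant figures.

A = πD²/4 = π(0.289)²/4 = 0.0656 m²; mean velocity V = ṁ/(ρA) = 245/(1260 · 0.0656) = 2.964 m/s.
Reynolds number Re = ρVD/μ = 1260 · 2.964 · 0.289 / 0.707 = 1527.
Re < 2300 → laminar flow, so f = 64/Re = 64/1527 = 0.04192 (the turbulent correlation is not needed).
Darcy-Weisbach: ΔP = f(L/D)(ρV²/2) = 0.04192·(255/0.289)·(1260·2.964²/2) = 0.04192·882.4·5536 = 2.047e+05 Pa.
ΔP = 2.047e+05 Pa = 2.05 bar.

ΔP ≈ 2.05 bar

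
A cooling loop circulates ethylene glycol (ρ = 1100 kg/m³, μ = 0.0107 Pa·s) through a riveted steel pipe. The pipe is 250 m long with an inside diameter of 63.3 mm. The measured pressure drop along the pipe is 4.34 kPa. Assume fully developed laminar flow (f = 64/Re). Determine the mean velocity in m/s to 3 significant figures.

V ≈ 0.203 m/s

For laminar flow, f = 64/Re with Re = ρVD/μ, so Darcy-Weisbach reduces to ΔP = 32μLV/D². Solving for V: V = ΔP·D²/(32μL) = 4340·(0.0633)²/(32·0.0107·250) = 0.2032 m/s.
Check: Re = ρVD/μ = 1100·0.2032·0.0633/0.0107 = 1322 < 2300, so the laminar assumption holds.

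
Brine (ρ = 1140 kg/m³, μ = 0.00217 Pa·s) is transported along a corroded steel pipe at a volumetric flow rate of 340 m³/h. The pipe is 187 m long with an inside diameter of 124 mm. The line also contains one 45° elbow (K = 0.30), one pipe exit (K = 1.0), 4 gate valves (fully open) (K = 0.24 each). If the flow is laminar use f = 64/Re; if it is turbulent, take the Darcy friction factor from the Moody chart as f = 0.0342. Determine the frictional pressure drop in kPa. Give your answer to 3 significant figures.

Q = 340 m³/h = 340/3600 = 0.09444 m³/s.
Cross-sectional area A = πD²/4 = π(0.124)²/4 = 0.01208 m²; mean velocity V = Q/A = 0.09444/0.01208 = 7.821 m/s.
Reynolds number Re = ρVD/μ = 1140 · 7.821 · 0.124 / 0.00217 = 5.095e+05.
Re > 4000 → turbulent; use the Moody-chart value f = 0.0342.
Total minor-loss coefficient ΣK = 1·0.3 + 1·1 + 4·0.24 = 2.26.
ΔP = [f·L/D + ΣK]·(ρV²/2) = [0.0342·187/0.124 + 2.26]·(1140·7.821²/2) = [51.58 + 2.26]·3.486e+04 = 1.877e+06 Pa.
ΔP = 1.877e+06 Pa = 1880 kPa.

ΔP ≈ 1880 kPa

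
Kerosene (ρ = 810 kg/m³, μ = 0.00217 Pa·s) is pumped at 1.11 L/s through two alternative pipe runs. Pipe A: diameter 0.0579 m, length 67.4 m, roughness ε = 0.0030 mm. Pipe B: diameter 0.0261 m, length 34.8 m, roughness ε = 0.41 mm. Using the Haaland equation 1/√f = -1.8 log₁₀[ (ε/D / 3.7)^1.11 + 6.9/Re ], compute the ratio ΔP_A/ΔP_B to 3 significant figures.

ΔP_A/ΔP_B ≈ 0.0246

Pipe A: V = Q/A = 0.00111/0.002633 = 0.4216 m/s; Re = 9111; ε/D = 5.18e-05; Haaland → f = 0.03174; ΔP_A = f(L/D)(ρV²/2) = 2659 Pa.
Pipe B: V = Q/A = 0.00111/0.000535 = 2.075 m/s; Re = 2.021e+04; ε/D = 0.0157; Haaland → f = 0.0466; ΔP_B = f(L/D)(ρV²/2) = 1.083e+05 Pa.
ΔP_A/ΔP_B = 2659/1.083e+05 = 0.0246.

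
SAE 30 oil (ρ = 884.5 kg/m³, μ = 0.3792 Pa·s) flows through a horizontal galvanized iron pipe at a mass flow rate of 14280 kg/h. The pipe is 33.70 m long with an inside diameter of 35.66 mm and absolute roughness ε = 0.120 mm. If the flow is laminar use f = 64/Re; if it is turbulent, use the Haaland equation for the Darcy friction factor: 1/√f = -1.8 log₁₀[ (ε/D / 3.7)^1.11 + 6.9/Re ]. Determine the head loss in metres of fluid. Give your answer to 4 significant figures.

ṁ = 14280 kg/h = 14280/3600 = 3.967 kg/s.
A = πD²/4 = π(0.03566)²/4 = 0.0009987 m²; mean velocity V = ṁ/(ρA) = 3.967/(884.5 · 0.0009987) = 4.49 m/s.
Reynolds number Re = ρVD/μ = 884.5 · 4.49 · 0.03566 / 0.379 = 373.5.
Re < 2300 → laminar flow, so f = 64/Re = 64/373.5 = 0.1714 (the turbulent correlation is not needed).
Darcy-Weisbach: ΔP = f(L/D)(ρV²/2) = 0.1714·(33.7/0.03566)·(884.5·4.49²/2) = 0.1714·945·8917 = 1.444e+06 Pa.
Head loss h_f = ΔP/(ρg) = 1.444e+06/(884.5·9.81) = 166.4 m.

h_f ≈ 166.4 m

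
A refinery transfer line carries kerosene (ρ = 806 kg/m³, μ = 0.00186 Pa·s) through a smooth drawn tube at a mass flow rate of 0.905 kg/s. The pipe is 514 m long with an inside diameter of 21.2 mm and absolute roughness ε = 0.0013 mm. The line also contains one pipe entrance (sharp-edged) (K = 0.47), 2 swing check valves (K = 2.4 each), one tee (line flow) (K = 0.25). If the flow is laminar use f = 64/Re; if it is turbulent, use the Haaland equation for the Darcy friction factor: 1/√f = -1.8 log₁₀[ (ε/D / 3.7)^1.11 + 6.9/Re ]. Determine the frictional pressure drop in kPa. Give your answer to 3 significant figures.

ΔP ≈ 2350 kPa

A = πD²/4 = π(0.0212)²/4 = 0.000353 m²; mean velocity V = ṁ/(ρA) = 0.905/(806 · 0.000353) = 3.181 m/s.
Reynolds number Re = ρVD/μ = 806 · 3.181 · 0.0212 / 0.00186 = 2.922e+04.
Re > 4000 → turbulent. Relative roughness ε/D = 1.3e-06/0.0212 = 6.13e-05. Haaland: 1/√f = -1.8 log₁₀[(6.13e-05/3.7)^1.11 + 6.9/2.922e+04] = -1.8 log₁₀[4.94e-06 + 0.000236] = 6.512, so f = 0.02358.
Total minor-loss coefficient ΣK = 1·0.47 + 2·2.4 + 1·0.25 = 5.52.
ΔP = [f·L/D + ΣK]·(ρV²/2) = [0.02358·514/0.0212 + 5.52]·(806·3.181²/2) = [571.7 + 5.52]·4078 = 2.354e+06 Pa.
ΔP = 2.354e+06 Pa = 2350 kPa.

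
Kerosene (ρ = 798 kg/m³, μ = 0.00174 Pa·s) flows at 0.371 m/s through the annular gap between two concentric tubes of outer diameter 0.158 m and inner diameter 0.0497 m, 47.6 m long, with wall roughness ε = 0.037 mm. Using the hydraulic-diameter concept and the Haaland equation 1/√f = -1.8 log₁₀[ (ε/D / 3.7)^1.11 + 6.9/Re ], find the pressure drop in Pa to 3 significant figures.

Hydraulic diameter D_h = 4A/P = D_o - D_i = 0.158 - 0.0497 = 0.1083 m.
Re = ρVD_h/μ = 798·0.371·0.1083/0.00174 = 1.843e+04.
ε/D_h = 3.7e-05/0.1083 = 0.000342; Haaland gives 1/√f = -1.8 log₁₀[3.32e-05+0.000374] = 6.101, so f = 0.02686.
ΔP = f(L/D_h)(ρV²/2) = 0.02686·47.6/0.1083·54.92 = 648.4 Pa.

ΔP ≈ 648 Pa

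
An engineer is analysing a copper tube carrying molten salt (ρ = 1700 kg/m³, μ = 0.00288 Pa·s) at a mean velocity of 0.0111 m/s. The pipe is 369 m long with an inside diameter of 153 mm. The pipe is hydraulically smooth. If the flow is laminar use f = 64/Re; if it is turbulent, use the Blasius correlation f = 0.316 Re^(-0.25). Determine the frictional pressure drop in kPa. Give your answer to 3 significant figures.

ΔP ≈ 0.0161 kPa

Reynolds number Re = ρVD/μ = 1700 · 0.0111 · 0.153 / 0.00288 = 1002.
Re < 2300 → laminar flow, so f = 64/Re = 64/1002 = 0.06384 (the turbulent correlation is not needed).
Darcy-Weisbach: ΔP = f(L/D)(ρV²/2) = 0.06384·(369/0.153)·(1700·0.0111²/2) = 0.06384·2412·0.1047 = 16.13 Pa.
ΔP = 16.13 Pa = 0.0161 kPa.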